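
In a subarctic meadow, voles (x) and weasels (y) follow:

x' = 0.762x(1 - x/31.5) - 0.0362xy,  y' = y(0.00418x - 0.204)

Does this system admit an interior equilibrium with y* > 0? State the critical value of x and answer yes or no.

Threshold x = 48.8; K < 48.8, so no, the predator goes extinct.

The predator equation gives dy/dt > 0 only when x > 0.204/0.00418 = 48.8.
Without the predator, x → K = 31.5. Since 31.5 < 48.8, the predator cannot invade.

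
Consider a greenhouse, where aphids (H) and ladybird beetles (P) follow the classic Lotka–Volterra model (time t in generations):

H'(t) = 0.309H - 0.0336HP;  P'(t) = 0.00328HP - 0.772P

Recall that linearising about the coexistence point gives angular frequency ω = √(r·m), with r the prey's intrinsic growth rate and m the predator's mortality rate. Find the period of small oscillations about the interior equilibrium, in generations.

Here r = 0.309 and m = 0.772, so r·m = 0.239.
ω = √0.239 = 0.488 per generation, hence T = 2π/ω ≈ 12.9 generations.

T ≈ 12.9 generations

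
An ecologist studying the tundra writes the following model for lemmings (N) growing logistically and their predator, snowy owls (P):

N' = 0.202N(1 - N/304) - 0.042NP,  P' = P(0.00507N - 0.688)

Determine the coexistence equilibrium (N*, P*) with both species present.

N* ≈ 136, P* ≈ 2.66

From dP/dt = 0 with P > 0: 0.00507N* = 0.688, so N* = 136.
Substitute into dN/dt = 0: 0.202(1 - 136/304) = 0.042P*.
The bracket is 0.554, giving P* = 0.112/0.042 = 2.66.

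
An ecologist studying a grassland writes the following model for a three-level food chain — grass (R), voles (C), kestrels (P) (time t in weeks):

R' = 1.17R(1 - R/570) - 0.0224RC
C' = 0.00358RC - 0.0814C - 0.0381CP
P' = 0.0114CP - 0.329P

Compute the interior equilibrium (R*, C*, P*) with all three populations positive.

R* ≈ 255, C* ≈ 28.9, P* ≈ 21.8

From dP/dt = 0: 0.0114C* = 0.329, so C* = 28.9.
From dR/dt = 0: 1.17(1 - R*/570) = 0.0224·28.9, giving R* = 570·(1 - 0.553) = 255.
From dC/dt = 0: 0.00358·255 - 0.0814 = 0.0381P*, so P* = 0.832/0.0381 = 21.8.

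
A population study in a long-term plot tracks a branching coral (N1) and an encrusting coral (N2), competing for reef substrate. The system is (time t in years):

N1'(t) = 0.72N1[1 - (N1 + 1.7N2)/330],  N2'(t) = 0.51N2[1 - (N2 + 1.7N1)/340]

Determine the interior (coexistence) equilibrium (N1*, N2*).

Setting both brackets to zero gives the nullclines N1 + 1.7N2 = 330 and 1.7N1 + N2 = 340.
Substituting N2 = 340 - 1.7N1 into the first: N1(1 - 1.7·1.7) = 330 - 1.7·340.
So N1* = -248/-1.89 = 131, and then N2* = 340 - 1.7·131 = 117.

N1* ≈ 131, N2* ≈ 117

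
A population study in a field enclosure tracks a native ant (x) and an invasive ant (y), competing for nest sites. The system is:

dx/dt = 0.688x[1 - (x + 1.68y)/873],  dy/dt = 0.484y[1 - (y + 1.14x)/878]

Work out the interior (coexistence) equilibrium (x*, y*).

Setting both brackets to zero gives the nullclines x + 1.68y = 873 and 1.14x + y = 878.
Substituting y = 878 - 1.14x into the first: x(1 - 1.68·1.14) = 873 - 1.68·878.
So x* = -602/-0.915 = 658, and then y* = 878 - 1.14·658 = 128.

x* ≈ 658, y* ≈ 128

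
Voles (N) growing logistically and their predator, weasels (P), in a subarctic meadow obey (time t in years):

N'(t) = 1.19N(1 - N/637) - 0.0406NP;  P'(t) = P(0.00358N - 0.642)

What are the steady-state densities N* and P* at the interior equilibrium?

N* ≈ 179, P* ≈ 21.1

From dP/dt = 0 with P > 0: 0.00358N* = 0.642, so N* = 179.
Substitute into dN/dt = 0: 1.19(1 - 179/637) = 0.0406P*.
The bracket is 0.718, giving P* = 0.855/0.0406 = 21.1.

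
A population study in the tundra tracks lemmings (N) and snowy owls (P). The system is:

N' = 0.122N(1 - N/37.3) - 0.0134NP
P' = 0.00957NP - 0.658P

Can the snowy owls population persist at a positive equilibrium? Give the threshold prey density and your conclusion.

Threshold N = 68.8; K < 68.8, so no, the predator goes extinct.

The predator equation gives dP/dt > 0 only when N > 0.658/0.00957 = 68.8.
Without the predator, N → K = 37.3. Since 37.3 < 68.8, the predator cannot invade.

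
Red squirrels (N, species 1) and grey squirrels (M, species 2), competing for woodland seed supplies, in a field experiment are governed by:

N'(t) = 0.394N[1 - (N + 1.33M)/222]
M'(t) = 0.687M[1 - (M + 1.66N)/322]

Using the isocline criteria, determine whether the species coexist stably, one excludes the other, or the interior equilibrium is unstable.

Compare the nullcline intercepts: K1/α12 = 222/1.33 = 167 < K2 = 322; K2/α21 = 322/1.66 = 194 < K1 = 222.
Since both are reversed, neither can invade when rare; the interior point is a saddle.

unstable coexistence (outcome depends on initial conditions)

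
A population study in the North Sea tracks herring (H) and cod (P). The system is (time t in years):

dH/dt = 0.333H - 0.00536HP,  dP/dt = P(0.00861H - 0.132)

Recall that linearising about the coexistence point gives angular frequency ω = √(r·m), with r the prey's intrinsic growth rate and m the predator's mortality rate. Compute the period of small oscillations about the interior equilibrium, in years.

Here r = 0.333 and m = 0.132, so r·m = 0.044.
ω = √0.044 = 0.21 per year, hence T = 2π/ω ≈ 30 years.

T ≈ 30 years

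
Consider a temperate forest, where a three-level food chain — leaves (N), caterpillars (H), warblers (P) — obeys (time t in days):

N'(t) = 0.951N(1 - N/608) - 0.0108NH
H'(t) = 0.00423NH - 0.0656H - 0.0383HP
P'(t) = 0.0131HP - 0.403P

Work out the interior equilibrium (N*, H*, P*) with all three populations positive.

N* ≈ 396, H* ≈ 30.8, P* ≈ 42

From dP/dt = 0: 0.0131H* = 0.403, so H* = 30.8.
From dN/dt = 0: 0.951(1 - N*/608) = 0.0108·30.8, giving N* = 608·(1 - 0.349) = 396.
From dH/dt = 0: 0.00423·396 - 0.0656 = 0.0383P*, so P* = 1.61/0.0383 = 42.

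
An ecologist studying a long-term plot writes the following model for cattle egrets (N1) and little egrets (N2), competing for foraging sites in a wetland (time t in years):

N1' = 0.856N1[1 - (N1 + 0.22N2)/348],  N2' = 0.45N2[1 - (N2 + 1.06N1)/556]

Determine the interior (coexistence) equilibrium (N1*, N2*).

Setting both brackets to zero gives the nullclines N1 + 0.22N2 = 348 and 1.06N1 + N2 = 556.
Substituting N2 = 556 - 1.06N1 into the first: N1(1 - 0.22·1.06) = 348 - 0.22·556.
So N1* = 226/0.767 = 294, and then N2* = 556 - 1.06·294 = 244.

N1* ≈ 294, N2* ≈ 244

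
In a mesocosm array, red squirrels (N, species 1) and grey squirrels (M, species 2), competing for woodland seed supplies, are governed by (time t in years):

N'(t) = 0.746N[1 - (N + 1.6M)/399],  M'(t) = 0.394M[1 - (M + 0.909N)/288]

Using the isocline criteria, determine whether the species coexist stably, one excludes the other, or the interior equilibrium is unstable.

unstable coexistence (outcome depends on initial conditions)

Compare the nullcline intercepts: K1/α12 = 399/1.6 = 249 < K2 = 288; K2/α21 = 288/0.909 = 317 < K1 = 399.
Since both are reversed, neither can invade when rare; the interior point is a saddle.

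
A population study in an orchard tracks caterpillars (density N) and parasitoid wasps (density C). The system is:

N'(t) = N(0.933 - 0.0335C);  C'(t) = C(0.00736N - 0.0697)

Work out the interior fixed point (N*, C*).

N* ≈ 9.47, C* ≈ 27.9

Set dC/dt = 0 with C > 0: 0.00736N - 0.0697 = 0, so N* = 0.0697/0.00736 = 9.47.
Set dN/dt = 0 with N > 0: 0.933 - 0.0335C = 0, so C* = 0.933/0.0335 = 27.9.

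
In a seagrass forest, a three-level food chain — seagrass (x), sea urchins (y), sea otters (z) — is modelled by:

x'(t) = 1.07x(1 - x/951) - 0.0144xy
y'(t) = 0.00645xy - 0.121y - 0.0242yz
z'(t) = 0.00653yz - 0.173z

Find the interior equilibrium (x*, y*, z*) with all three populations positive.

x* ≈ 612, y* ≈ 26.5, z* ≈ 158

From dz/dt = 0: 0.00653y* = 0.173, so y* = 26.5.
From dx/dt = 0: 1.07(1 - x*/951) = 0.0144·26.5, giving x* = 951·(1 - 0.357) = 612.
From dy/dt = 0: 0.00645·612 - 0.121 = 0.0242z*, so z* = 3.83/0.0242 = 158.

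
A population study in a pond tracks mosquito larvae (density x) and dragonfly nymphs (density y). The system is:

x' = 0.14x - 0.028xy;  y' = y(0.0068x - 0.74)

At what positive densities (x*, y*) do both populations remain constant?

x* ≈ 109, y* ≈ 5

Set dy/dt = 0 with y > 0: 0.0068x - 0.74 = 0, so x* = 0.74/0.0068 = 109.
Set dx/dt = 0 with x > 0: 0.14 - 0.028y = 0, so y* = 0.14/0.028 = 5.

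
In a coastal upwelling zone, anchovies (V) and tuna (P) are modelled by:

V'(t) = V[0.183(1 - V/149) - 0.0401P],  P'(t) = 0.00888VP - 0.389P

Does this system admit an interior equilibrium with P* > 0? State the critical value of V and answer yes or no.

Threshold V = 43.8; K > 43.8, so yes, the predator persists.

The predator equation gives dP/dt > 0 only when V > 0.389/0.00888 = 43.8.
Without the predator, V → K = 149. Since 149 > 43.8, the predator can invade and persist.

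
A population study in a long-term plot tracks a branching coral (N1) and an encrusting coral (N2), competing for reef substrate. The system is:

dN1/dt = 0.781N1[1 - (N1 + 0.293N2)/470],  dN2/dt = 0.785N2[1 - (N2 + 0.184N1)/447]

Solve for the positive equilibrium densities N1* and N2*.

N1* ≈ 358, N2* ≈ 381

Setting both brackets to zero gives the nullclines N1 + 0.293N2 = 470 and 0.184N1 + N2 = 447.
Substituting N2 = 447 - 0.184N1 into the first: N1(1 - 0.293·0.184) = 470 - 0.293·447.
So N1* = 339/0.946 = 358, and then N2* = 447 - 0.184·358 = 381.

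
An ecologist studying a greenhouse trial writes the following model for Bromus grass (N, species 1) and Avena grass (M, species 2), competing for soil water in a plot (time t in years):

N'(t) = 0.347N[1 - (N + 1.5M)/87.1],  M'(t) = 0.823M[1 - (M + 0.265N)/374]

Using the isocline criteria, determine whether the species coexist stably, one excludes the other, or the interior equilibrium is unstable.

Compare the nullcline intercepts: K1/α12 = 87.1/1.5 = 58.1 < K2 = 374; K2/α21 = 374/0.265 = 1410 > K1 = 87.1.
Since the inequalities point opposite ways, species 2 can invade but species 1 cannot.

species 2 excludes species 1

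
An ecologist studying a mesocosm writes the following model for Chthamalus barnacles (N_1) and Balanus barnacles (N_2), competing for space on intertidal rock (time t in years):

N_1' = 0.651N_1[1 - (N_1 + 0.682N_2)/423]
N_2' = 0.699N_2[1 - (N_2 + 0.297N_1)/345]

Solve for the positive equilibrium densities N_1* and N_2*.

Setting both brackets to zero gives the nullclines N_1 + 0.682N_2 = 423 and 0.297N_1 + N_2 = 345.
Substituting N_2 = 345 - 0.297N_1 into the first: N_1(1 - 0.682·0.297) = 423 - 0.682·345.
So N_1* = 188/0.797 = 235, and then N_2* = 345 - 0.297·235 = 275.

N_1* ≈ 235, N_2* ≈ 275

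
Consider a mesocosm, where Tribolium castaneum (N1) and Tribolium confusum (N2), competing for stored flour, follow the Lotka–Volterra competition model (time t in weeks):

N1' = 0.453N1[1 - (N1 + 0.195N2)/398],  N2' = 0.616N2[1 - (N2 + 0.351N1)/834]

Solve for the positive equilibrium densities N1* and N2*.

Setting both brackets to zero gives the nullclines N1 + 0.195N2 = 398 and 0.351N1 + N2 = 834.
Substituting N2 = 834 - 0.351N1 into the first: N1(1 - 0.195·0.351) = 398 - 0.195·834.
So N1* = 235/0.932 = 253, and then N2* = 834 - 0.351·253 = 745.

N1* ≈ 253, N2* ≈ 745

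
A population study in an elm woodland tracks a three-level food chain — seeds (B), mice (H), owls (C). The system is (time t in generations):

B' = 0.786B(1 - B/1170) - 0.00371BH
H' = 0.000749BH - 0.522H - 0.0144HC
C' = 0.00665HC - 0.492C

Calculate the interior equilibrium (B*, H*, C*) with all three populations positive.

From dC/dt = 0: 0.00665H* = 0.492, so H* = 74.
From dB/dt = 0: 0.786(1 - B*/1170) = 0.00371·74, giving B* = 1170·(1 - 0.349) = 761.
From dH/dt = 0: 0.000749·761 - 0.522 = 0.0144C*, so C* = 0.0483/0.0144 = 3.35.

B* ≈ 761, H* ≈ 74, C* ≈ 3.35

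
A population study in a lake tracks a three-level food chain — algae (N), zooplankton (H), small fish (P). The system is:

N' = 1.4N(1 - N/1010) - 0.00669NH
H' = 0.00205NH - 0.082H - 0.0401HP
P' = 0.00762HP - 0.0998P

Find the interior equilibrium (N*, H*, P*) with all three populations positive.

From dP/dt = 0: 0.00762H* = 0.0998, so H* = 13.1.
From dN/dt = 0: 1.4(1 - N*/1010) = 0.00669·13.1, giving N* = 1010·(1 - 0.0626) = 947.
From dH/dt = 0: 0.00205·947 - 0.082 = 0.0401P*, so P* = 1.86/0.0401 = 46.4.

N* ≈ 947, H* ≈ 13.1, P* ≈ 46.4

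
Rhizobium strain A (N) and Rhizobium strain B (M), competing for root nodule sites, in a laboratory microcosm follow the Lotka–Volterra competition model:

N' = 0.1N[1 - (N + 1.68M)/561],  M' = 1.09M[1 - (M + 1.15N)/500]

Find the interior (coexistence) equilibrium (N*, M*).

Setting both brackets to zero gives the nullclines N + 1.68M = 561 and 1.15N + M = 500.
Substituting M = 500 - 1.15N into the first: N(1 - 1.68·1.15) = 561 - 1.68·500.
So N* = -279/-0.932 = 299, and then M* = 500 - 1.15·299 = 156.

N* ≈ 299, M* ≈ 156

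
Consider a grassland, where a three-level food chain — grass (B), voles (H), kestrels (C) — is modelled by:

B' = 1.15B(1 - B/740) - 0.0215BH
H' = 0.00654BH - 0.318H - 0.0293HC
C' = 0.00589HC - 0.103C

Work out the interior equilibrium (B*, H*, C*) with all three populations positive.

B* ≈ 498, H* ≈ 17.5, C* ≈ 100

From dC/dt = 0: 0.00589H* = 0.103, so H* = 17.5.
From dB/dt = 0: 1.15(1 - B*/740) = 0.0215·17.5, giving B* = 740·(1 - 0.327) = 498.
From dH/dt = 0: 0.00654·498 - 0.318 = 0.0293C*, so C* = 2.94/0.0293 = 100.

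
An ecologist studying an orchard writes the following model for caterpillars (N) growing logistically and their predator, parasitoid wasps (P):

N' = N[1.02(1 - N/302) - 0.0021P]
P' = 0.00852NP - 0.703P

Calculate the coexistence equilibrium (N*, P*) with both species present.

N* ≈ 82.5, P* ≈ 353

From dP/dt = 0 with P > 0: 0.00852N* = 0.703, so N* = 82.5.
Substitute into dN/dt = 0: 1.02(1 - 82.5/302) = 0.0021P*.
The bracket is 0.727, giving P* = 0.741/0.0021 = 353.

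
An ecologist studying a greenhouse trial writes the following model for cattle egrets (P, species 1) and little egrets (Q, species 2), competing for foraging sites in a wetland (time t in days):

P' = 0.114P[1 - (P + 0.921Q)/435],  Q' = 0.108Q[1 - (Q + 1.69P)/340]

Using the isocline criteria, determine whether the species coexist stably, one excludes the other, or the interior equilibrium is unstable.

Compare the nullcline intercepts: K1/α12 = 435/0.921 = 472 > K2 = 340; K2/α21 = 340/1.69 = 201 < K1 = 435.
Since the inequalities point opposite ways, species 1 can invade but species 2 cannot.

species 1 excludes species 2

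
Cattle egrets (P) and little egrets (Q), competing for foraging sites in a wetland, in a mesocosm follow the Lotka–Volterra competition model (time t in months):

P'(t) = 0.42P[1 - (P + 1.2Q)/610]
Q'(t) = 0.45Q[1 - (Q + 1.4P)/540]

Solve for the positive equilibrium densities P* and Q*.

Setting both brackets to zero gives the nullclines P + 1.2Q = 610 and 1.4P + Q = 540.
Substituting Q = 540 - 1.4P into the first: P(1 - 1.2·1.4) = 610 - 1.2·540.
So P* = -38/-0.68 = 55.9, and then Q* = 540 - 1.4·55.9 = 462.

P* ≈ 55.9, Q* ≈ 462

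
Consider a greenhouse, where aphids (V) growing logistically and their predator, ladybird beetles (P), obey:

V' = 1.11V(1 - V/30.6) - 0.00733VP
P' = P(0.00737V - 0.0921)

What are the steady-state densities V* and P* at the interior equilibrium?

V* ≈ 12.5, P* ≈ 89.6

From dP/dt = 0 with P > 0: 0.00737V* = 0.0921, so V* = 12.5.
Substitute into dV/dt = 0: 1.11(1 - 12.5/30.6) = 0.00733P*.
The bracket is 0.592, giving P* = 0.657/0.00733 = 89.6.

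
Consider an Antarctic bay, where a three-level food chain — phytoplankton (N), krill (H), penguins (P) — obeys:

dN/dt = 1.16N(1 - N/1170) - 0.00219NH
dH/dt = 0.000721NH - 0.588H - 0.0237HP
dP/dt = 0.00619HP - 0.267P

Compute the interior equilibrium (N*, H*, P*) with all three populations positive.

From dP/dt = 0: 0.00619H* = 0.267, so H* = 43.1.
From dN/dt = 0: 1.16(1 - N*/1170) = 0.00219·43.1, giving N* = 1170·(1 - 0.0814) = 1070.
From dH/dt = 0: 0.000721·1070 - 0.588 = 0.0237P*, so P* = 0.187/0.0237 = 7.89.

N* ≈ 1070, H* ≈ 43.1, P* ≈ 7.89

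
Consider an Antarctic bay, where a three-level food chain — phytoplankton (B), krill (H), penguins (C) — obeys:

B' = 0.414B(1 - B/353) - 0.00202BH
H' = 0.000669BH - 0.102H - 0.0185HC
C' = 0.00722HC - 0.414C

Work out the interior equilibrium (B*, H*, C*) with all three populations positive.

From dC/dt = 0: 0.00722H* = 0.414, so H* = 57.3.
From dB/dt = 0: 0.414(1 - B*/353) = 0.00202·57.3, giving B* = 353·(1 - 0.28) = 254.
From dH/dt = 0: 0.000669·254 - 0.102 = 0.0185C*, so C* = 0.0681/0.0185 = 3.68.

B* ≈ 254, H* ≈ 57.3, C* ≈ 3.68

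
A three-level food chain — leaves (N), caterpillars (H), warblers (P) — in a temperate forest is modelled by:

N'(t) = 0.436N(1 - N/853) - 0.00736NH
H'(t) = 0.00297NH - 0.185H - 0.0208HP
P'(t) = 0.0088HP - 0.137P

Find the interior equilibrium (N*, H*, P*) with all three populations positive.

N* ≈ 629, H* ≈ 15.6, P* ≈ 80.9

From dP/dt = 0: 0.0088H* = 0.137, so H* = 15.6.
From dN/dt = 0: 0.436(1 - N*/853) = 0.00736·15.6, giving N* = 853·(1 - 0.263) = 629.
From dH/dt = 0: 0.00297·629 - 0.185 = 0.0208P*, so P* = 1.68/0.0208 = 80.9.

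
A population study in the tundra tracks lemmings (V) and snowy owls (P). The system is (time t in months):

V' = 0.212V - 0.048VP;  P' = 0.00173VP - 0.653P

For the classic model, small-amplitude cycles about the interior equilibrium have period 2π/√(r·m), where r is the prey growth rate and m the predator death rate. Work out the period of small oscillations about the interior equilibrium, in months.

T ≈ 16.9 months

Here r = 0.212 and m = 0.653, so r·m = 0.138.
ω = √0.138 = 0.372 per month, hence T = 2π/ω ≈ 16.9 months.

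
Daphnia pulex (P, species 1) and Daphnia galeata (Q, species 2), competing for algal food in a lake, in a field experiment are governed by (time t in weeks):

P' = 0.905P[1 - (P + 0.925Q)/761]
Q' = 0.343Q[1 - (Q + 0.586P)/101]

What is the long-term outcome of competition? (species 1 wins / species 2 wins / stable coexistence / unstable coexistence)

Compare the nullcline intercepts: K1/α12 = 761/0.925 = 823 > K2 = 101; K2/α21 = 101/0.586 = 172 < K1 = 761.
Since the inequalities point opposite ways, species 1 can invade but species 2 cannot.

species 1 excludes species 2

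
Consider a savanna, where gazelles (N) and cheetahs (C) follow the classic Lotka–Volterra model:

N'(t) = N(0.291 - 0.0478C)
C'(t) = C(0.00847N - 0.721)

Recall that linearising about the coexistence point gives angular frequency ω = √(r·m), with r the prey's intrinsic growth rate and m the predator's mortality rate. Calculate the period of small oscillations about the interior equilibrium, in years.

T ≈ 13.7 years

Here r = 0.291 and m = 0.721, so r·m = 0.21.
ω = √0.21 = 0.458 per year, hence T = 2π/ω ≈ 13.7 years.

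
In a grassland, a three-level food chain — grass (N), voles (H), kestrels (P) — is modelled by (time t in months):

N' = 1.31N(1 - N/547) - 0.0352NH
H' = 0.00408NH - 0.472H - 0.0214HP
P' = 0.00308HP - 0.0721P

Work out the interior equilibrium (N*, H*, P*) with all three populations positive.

N* ≈ 203, H* ≈ 23.4, P* ≈ 16.6

From dP/dt = 0: 0.00308H* = 0.0721, so H* = 23.4.
From dN/dt = 0: 1.31(1 - N*/547) = 0.0352·23.4, giving N* = 547·(1 - 0.629) = 203.
From dH/dt = 0: 0.00408·203 - 0.472 = 0.0214P*, so P* = 0.356/0.0214 = 16.6.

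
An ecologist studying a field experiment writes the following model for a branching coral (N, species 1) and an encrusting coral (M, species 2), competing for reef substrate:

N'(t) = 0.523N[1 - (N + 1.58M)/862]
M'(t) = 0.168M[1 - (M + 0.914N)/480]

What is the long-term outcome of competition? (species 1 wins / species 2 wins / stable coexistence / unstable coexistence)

species 1 excludes species 2

Compare the nullcline intercepts: K1/α12 = 862/1.58 = 546 > K2 = 480; K2/α21 = 480/0.914 = 525 < K1 = 862.
Since the inequalities point opposite ways, species 1 can invade but species 2 cannot.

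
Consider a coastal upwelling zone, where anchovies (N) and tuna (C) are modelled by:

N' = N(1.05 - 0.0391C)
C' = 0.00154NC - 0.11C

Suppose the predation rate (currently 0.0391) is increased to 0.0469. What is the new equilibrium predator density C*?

C* ≈ 22.4

At the interior fixed point, setting dN/dt = 0 with N > 0 fixes C* = (prey growth rate)/(NC coefficient) — independent of the other coefficients.
With the change, C* = 1.05/0.0469 = 22.4; it falls from 26.9.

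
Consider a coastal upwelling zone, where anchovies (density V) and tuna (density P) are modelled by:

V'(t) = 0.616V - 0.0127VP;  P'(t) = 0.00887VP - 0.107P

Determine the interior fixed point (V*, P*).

Set dP/dt = 0 with P > 0: 0.00887V - 0.107 = 0, so V* = 0.107/0.00887 = 12.1.
Set dV/dt = 0 with V > 0: 0.616 - 0.0127P = 0, so P* = 0.616/0.0127 = 48.5.

V* ≈ 12.1, P* ≈ 48.5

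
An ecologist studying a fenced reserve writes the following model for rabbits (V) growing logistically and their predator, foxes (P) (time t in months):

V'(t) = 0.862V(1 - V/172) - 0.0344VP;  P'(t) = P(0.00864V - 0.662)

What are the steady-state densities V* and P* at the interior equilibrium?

V* ≈ 76.6, P* ≈ 13.9

From dP/dt = 0 with P > 0: 0.00864V* = 0.662, so V* = 76.6.
Substitute into dV/dt = 0: 0.862(1 - 76.6/172) = 0.0344P*.
The bracket is 0.555, giving P* = 0.478/0.0344 = 13.9.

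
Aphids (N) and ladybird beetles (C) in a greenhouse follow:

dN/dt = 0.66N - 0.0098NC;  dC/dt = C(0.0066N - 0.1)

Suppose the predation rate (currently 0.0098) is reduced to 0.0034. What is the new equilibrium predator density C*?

C* ≈ 194

At the interior fixed point, setting dN/dt = 0 with N > 0 fixes C* = (prey growth rate)/(NC coefficient) — independent of the other coefficients.
With the change, C* = 0.66/0.0034 = 194; it rises from 67.3.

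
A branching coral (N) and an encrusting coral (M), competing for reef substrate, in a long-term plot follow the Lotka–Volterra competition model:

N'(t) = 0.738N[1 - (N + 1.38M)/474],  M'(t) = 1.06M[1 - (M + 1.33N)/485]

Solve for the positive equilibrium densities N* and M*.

Setting both brackets to zero gives the nullclines N + 1.38M = 474 and 1.33N + M = 485.
Substituting M = 485 - 1.33N into the first: N(1 - 1.38·1.33) = 474 - 1.38·485.
So N* = -195/-0.835 = 234, and then M* = 485 - 1.33·234 = 174.

N* ≈ 234, M* ≈ 174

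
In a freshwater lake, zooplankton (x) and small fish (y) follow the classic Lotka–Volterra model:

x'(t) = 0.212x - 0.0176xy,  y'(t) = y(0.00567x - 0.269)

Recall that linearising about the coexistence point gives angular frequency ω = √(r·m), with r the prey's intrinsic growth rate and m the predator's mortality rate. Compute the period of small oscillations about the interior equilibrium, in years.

T ≈ 26.3 years

Here r = 0.212 and m = 0.269, so r·m = 0.057.
ω = √0.057 = 0.239 per year, hence T = 2π/ω ≈ 26.3 years.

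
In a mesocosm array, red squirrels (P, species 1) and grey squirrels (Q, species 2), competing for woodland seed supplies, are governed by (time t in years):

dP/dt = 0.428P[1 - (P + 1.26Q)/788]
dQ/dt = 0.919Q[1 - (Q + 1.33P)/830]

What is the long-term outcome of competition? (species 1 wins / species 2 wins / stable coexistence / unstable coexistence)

Compare the nullcline intercepts: K1/α12 = 788/1.26 = 625 < K2 = 830; K2/α21 = 830/1.33 = 624 < K1 = 788.
Since both are reversed, neither can invade when rare; the interior point is a saddle.

unstable coexistence (outcome depends on initial conditions)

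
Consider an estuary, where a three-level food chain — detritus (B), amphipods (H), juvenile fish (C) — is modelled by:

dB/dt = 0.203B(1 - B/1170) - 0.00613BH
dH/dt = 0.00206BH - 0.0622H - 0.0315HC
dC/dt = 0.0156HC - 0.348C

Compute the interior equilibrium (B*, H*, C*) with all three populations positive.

From dC/dt = 0: 0.0156H* = 0.348, so H* = 22.3.
From dB/dt = 0: 0.203(1 - B*/1170) = 0.00613·22.3, giving B* = 1170·(1 - 0.674) = 382.
From dH/dt = 0: 0.00206·382 - 0.0622 = 0.0315C*, so C* = 0.724/0.0315 = 23.

B* ≈ 382, H* ≈ 22.3, C* ≈ 23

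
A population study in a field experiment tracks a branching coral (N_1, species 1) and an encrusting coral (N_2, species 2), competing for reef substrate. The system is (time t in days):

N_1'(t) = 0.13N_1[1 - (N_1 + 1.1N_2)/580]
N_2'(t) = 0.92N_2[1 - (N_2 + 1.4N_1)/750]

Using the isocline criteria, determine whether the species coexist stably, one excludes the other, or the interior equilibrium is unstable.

Compare the nullcline intercepts: K1/α12 = 580/1.1 = 527 < K2 = 750; K2/α21 = 750/1.4 = 536 < K1 = 580.
Since both are reversed, neither can invade when rare; the interior point is a saddle.

unstable coexistence (outcome depends on initial conditions)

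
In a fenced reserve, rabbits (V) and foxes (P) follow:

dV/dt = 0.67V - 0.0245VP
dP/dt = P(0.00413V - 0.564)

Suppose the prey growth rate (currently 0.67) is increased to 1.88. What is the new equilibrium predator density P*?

P* ≈ 76.7

At the interior fixed point, setting dV/dt = 0 with V > 0 fixes P* = (prey growth rate)/(VP coefficient) — independent of the other coefficients.
With the change, P* = 1.88/0.0245 = 76.7; it rises from 27.3.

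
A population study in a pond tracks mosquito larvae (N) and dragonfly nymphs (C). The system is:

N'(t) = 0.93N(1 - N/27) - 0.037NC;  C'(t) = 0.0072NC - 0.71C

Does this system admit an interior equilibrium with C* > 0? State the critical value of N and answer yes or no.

Threshold N = 98.6; K < 98.6, so no, the predator goes extinct.

The predator equation gives dC/dt > 0 only when N > 0.71/0.0072 = 98.6.
Without the predator, N → K = 27. Since 27 < 98.6, the predator cannot invade.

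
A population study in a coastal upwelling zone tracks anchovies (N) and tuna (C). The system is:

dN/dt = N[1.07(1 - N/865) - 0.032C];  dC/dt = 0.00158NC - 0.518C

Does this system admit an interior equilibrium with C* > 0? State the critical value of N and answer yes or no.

The predator equation gives dC/dt > 0 only when N > 0.518/0.00158 = 328.
Without the predator, N → K = 865. Since 865 > 328, the predator can invade and persist.

Threshold N = 328; K > 328, so yes, the predator persists.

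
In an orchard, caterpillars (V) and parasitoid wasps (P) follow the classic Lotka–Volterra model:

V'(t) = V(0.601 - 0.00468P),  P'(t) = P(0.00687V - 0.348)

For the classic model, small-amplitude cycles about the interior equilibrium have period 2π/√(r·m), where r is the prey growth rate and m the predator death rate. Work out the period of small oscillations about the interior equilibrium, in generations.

T ≈ 13.7 generations

Here r = 0.601 and m = 0.348, so r·m = 0.209.
ω = √0.209 = 0.457 per generation, hence T = 2π/ω ≈ 13.7 generations.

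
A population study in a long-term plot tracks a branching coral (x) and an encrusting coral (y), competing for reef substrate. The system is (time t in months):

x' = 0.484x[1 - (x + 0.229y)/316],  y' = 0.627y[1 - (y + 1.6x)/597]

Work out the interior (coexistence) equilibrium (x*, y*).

x* ≈ 283, y* ≈ 144

Setting both brackets to zero gives the nullclines x + 0.229y = 316 and 1.6x + y = 597.
Substituting y = 597 - 1.6x into the first: x(1 - 0.229·1.6) = 316 - 0.229·597.
So x* = 179/0.634 = 283, and then y* = 597 - 1.6·283 = 144.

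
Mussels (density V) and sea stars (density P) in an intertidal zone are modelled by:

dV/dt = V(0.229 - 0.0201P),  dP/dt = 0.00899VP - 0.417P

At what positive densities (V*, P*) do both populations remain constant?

V* ≈ 46.4, P* ≈ 11.4

Set dP/dt = 0 with P > 0: 0.00899V - 0.417 = 0, so V* = 0.417/0.00899 = 46.4.
Set dV/dt = 0 with V > 0: 0.229 - 0.0201P = 0, so P* = 0.229/0.0201 = 11.4.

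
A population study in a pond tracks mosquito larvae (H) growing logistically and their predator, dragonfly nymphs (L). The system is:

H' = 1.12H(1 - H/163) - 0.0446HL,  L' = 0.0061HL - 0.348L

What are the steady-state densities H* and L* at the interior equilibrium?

From dL/dt = 0 with L > 0: 0.0061H* = 0.348, so H* = 57.
Substitute into dH/dt = 0: 1.12(1 - 57/163) = 0.0446L*.
The bracket is 0.65, giving L* = 0.728/0.0446 = 16.3.

H* ≈ 57, L* ≈ 16.3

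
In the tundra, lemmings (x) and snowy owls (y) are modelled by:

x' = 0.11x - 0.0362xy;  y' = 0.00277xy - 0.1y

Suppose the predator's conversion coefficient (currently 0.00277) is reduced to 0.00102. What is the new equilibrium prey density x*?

x* ≈ 98

At the interior fixed point, setting dy/dt = 0 with y > 0 fixes x* = (predator death rate)/(xy coefficient) — independent of the other coefficients.
With the change, x* = 0.1/0.00102 = 98; it rises from 36.1.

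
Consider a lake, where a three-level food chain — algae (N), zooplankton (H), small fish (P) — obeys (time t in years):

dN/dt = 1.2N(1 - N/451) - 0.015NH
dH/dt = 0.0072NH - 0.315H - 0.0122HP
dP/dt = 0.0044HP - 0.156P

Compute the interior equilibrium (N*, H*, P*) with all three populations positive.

N* ≈ 251, H* ≈ 35.5, P* ≈ 122

From dP/dt = 0: 0.0044H* = 0.156, so H* = 35.5.
From dN/dt = 0: 1.2(1 - N*/451) = 0.015·35.5, giving N* = 451·(1 - 0.443) = 251.
From dH/dt = 0: 0.0072·251 - 0.315 = 0.0122P*, so P* = 1.49/0.0122 = 122.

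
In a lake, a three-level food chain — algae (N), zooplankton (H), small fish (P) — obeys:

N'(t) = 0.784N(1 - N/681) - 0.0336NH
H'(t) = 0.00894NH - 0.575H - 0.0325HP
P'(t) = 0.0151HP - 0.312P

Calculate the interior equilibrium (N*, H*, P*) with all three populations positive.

From dP/dt = 0: 0.0151H* = 0.312, so H* = 20.7.
From dN/dt = 0: 0.784(1 - N*/681) = 0.0336·20.7, giving N* = 681·(1 - 0.886) = 78.
From dH/dt = 0: 0.00894·78 - 0.575 = 0.0325P*, so P* = 0.122/0.0325 = 3.75.

N* ≈ 78, H* ≈ 20.7, P* ≈ 3.75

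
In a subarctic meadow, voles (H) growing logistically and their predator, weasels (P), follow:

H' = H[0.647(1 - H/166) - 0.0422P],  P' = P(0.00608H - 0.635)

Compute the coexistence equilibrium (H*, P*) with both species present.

From dP/dt = 0 with P > 0: 0.00608H* = 0.635, so H* = 104.
Substitute into dH/dt = 0: 0.647(1 - 104/166) = 0.0422P*.
The bracket is 0.371, giving P* = 0.24/0.0422 = 5.69.

H* ≈ 104, P* ≈ 5.69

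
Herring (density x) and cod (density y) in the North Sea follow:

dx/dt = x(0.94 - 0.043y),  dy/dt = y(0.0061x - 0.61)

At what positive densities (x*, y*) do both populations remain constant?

x* ≈ 100, y* ≈ 21.9

Set dy/dt = 0 with y > 0: 0.0061x - 0.61 = 0, so x* = 0.61/0.0061 = 100.
Set dx/dt = 0 with x > 0: 0.94 - 0.043y = 0, so y* = 0.94/0.043 = 21.9.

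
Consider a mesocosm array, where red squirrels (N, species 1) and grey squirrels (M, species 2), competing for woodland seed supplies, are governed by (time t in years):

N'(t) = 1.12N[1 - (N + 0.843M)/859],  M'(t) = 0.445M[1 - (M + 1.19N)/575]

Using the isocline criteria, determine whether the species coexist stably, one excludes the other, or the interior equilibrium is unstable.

Compare the nullcline intercepts: K1/α12 = 859/0.843 = 1020 > K2 = 575; K2/α21 = 575/1.19 = 483 < K1 = 859.
Since the inequalities point opposite ways, species 1 can invade but species 2 cannot.

species 1 excludes species 2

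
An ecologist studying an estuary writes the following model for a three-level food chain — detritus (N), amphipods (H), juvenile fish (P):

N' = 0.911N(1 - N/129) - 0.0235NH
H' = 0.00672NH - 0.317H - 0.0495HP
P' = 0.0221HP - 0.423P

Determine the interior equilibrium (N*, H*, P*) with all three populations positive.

From dP/dt = 0: 0.0221H* = 0.423, so H* = 19.1.
From dN/dt = 0: 0.911(1 - N*/129) = 0.0235·19.1, giving N* = 129·(1 - 0.494) = 65.3.
From dH/dt = 0: 0.00672·65.3 - 0.317 = 0.0495P*, so P* = 0.122/0.0495 = 2.46.

N* ≈ 65.3, H* ≈ 19.1, P* ≈ 2.46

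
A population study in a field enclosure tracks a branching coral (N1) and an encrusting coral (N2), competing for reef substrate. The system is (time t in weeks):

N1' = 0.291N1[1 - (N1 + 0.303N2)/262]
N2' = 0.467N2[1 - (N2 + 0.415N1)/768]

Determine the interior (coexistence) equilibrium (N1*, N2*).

N1* ≈ 33.5, N2* ≈ 754

Setting both brackets to zero gives the nullclines N1 + 0.303N2 = 262 and 0.415N1 + N2 = 768.
Substituting N2 = 768 - 0.415N1 into the first: N1(1 - 0.303·0.415) = 262 - 0.303·768.
So N1* = 29.3/0.874 = 33.5, and then N2* = 768 - 0.415·33.5 = 754.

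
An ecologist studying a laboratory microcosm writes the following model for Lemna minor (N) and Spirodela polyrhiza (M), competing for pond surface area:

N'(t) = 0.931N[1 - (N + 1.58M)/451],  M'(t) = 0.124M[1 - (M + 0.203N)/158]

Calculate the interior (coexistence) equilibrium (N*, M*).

Setting both brackets to zero gives the nullclines N + 1.58M = 451 and 0.203N + M = 158.
Substituting M = 158 - 0.203N into the first: N(1 - 1.58·0.203) = 451 - 1.58·158.
So N* = 201/0.679 = 296, and then M* = 158 - 0.203·296 = 97.8.

N* ≈ 296, M* ≈ 97.8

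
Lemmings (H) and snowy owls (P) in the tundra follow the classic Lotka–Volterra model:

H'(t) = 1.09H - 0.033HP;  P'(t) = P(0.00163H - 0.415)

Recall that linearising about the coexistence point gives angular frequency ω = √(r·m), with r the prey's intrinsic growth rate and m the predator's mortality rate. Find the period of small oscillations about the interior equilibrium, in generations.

T ≈ 9.34 generations

Here r = 1.09 and m = 0.415, so r·m = 0.452.
ω = √0.452 = 0.673 per generation, hence T = 2π/ω ≈ 9.34 generations.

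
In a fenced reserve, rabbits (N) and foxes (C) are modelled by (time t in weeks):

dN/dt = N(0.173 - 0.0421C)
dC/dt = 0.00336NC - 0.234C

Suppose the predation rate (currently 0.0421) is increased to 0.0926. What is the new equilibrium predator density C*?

At the interior fixed point, setting dN/dt = 0 with N > 0 fixes C* = (prey growth rate)/(NC coefficient) — independent of the other coefficients.
With the change, C* = 0.173/0.0926 = 1.87; it falls from 4.11.

C* ≈ 1.87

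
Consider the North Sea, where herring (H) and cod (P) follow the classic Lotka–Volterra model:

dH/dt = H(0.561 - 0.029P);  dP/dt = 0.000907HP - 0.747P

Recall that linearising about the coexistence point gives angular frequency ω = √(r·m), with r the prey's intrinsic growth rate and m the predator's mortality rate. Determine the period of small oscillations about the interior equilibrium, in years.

T ≈ 9.71 years

Here r = 0.561 and m = 0.747, so r·m = 0.419.
ω = √0.419 = 0.647 per year, hence T = 2π/ω ≈ 9.71 years.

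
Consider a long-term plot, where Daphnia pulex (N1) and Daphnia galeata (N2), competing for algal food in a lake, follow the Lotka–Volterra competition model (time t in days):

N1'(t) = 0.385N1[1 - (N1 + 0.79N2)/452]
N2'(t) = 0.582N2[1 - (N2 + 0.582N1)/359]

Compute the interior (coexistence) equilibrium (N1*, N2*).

N1* ≈ 312, N2* ≈ 178

Setting both brackets to zero gives the nullclines N1 + 0.79N2 = 452 and 0.582N1 + N2 = 359.
Substituting N2 = 359 - 0.582N1 into the first: N1(1 - 0.79·0.582) = 452 - 0.79·359.
So N1* = 168/0.54 = 312, and then N2* = 359 - 0.582·312 = 178.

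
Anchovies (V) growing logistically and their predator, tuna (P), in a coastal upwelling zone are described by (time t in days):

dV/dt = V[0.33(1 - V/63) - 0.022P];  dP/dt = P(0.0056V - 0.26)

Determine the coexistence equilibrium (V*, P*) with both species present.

V* ≈ 46.4, P* ≈ 3.95

From dP/dt = 0 with P > 0: 0.0056V* = 0.26, so V* = 46.4.
Substitute into dV/dt = 0: 0.33(1 - 46.4/63) = 0.022P*.
The bracket is 0.263, giving P* = 0.0868/0.022 = 3.95.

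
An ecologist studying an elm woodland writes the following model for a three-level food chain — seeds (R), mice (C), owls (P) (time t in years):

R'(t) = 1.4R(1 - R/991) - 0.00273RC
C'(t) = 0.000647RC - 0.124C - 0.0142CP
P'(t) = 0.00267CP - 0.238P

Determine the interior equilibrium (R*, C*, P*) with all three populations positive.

R* ≈ 819, C* ≈ 89.1, P* ≈ 28.6

From dP/dt = 0: 0.00267C* = 0.238, so C* = 89.1.
From dR/dt = 0: 1.4(1 - R*/991) = 0.00273·89.1, giving R* = 991·(1 - 0.174) = 819.
From dC/dt = 0: 0.000647·819 - 0.124 = 0.0142P*, so P* = 0.406/0.0142 = 28.6.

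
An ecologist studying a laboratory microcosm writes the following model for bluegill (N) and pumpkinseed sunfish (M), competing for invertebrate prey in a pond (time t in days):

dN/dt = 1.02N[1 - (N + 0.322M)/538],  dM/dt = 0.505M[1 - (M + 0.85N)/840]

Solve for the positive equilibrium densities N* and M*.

Setting both brackets to zero gives the nullclines N + 0.322M = 538 and 0.85N + M = 840.
Substituting M = 840 - 0.85N into the first: N(1 - 0.322·0.85) = 538 - 0.322·840.
So N* = 268/0.726 = 368, and then M* = 840 - 0.85·368 = 527.

N* ≈ 368, M* ≈ 527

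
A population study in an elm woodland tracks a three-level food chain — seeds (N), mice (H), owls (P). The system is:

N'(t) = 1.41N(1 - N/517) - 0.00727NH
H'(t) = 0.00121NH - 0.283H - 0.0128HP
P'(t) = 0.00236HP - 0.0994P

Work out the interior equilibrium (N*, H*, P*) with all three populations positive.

From dP/dt = 0: 0.00236H* = 0.0994, so H* = 42.1.
From dN/dt = 0: 1.41(1 - N*/517) = 0.00727·42.1, giving N* = 517·(1 - 0.217) = 405.
From dH/dt = 0: 0.00121·405 - 0.283 = 0.0128P*, so P* = 0.207/0.0128 = 16.1.

N* ≈ 405, H* ≈ 42.1, P* ≈ 16.1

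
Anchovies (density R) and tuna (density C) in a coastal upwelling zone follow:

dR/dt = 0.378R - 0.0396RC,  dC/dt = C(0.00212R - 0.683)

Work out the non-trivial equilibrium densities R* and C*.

R* ≈ 322, C* ≈ 9.55

Set dC/dt = 0 with C > 0: 0.00212R - 0.683 = 0, so R* = 0.683/0.00212 = 322.
Set dR/dt = 0 with R > 0: 0.378 - 0.0396C = 0, so C* = 0.378/0.0396 = 9.55.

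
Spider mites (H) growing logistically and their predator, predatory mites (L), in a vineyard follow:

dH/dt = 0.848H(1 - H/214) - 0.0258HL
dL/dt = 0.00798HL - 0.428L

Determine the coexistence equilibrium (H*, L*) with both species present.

From dL/dt = 0 with L > 0: 0.00798H* = 0.428, so H* = 53.6.
Substitute into dH/dt = 0: 0.848(1 - 53.6/214) = 0.0258L*.
The bracket is 0.749, giving L* = 0.635/0.0258 = 24.6.

H* ≈ 53.6, L* ≈ 24.6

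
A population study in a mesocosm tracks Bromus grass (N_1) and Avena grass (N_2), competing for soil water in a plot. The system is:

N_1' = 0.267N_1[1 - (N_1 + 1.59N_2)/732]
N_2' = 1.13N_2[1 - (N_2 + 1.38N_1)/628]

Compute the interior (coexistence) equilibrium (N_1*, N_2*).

N_1* ≈ 223, N_2* ≈ 320

Setting both brackets to zero gives the nullclines N_1 + 1.59N_2 = 732 and 1.38N_1 + N_2 = 628.
Substituting N_2 = 628 - 1.38N_1 into the first: N_1(1 - 1.59·1.38) = 732 - 1.59·628.
So N_1* = -267/-1.19 = 223, and then N_2* = 628 - 1.38·223 = 320.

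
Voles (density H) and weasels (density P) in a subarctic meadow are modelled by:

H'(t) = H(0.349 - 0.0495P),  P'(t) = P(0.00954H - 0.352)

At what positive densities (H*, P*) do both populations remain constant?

Set dP/dt = 0 with P > 0: 0.00954H - 0.352 = 0, so H* = 0.352/0.00954 = 36.9.
Set dH/dt = 0 with H > 0: 0.349 - 0.0495P = 0, so P* = 0.349/0.0495 = 7.05.

H* ≈ 36.9, P* ≈ 7.05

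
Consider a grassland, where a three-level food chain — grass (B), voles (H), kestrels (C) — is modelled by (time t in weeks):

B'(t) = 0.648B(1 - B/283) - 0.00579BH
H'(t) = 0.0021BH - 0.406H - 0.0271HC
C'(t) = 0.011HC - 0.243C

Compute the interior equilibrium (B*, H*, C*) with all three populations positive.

From dC/dt = 0: 0.011H* = 0.243, so H* = 22.1.
From dB/dt = 0: 0.648(1 - B*/283) = 0.00579·22.1, giving B* = 283·(1 - 0.197) = 227.
From dH/dt = 0: 0.0021·227 - 0.406 = 0.0271C*, so C* = 0.071/0.0271 = 2.62.

B* ≈ 227, H* ≈ 22.1, C* ≈ 2.62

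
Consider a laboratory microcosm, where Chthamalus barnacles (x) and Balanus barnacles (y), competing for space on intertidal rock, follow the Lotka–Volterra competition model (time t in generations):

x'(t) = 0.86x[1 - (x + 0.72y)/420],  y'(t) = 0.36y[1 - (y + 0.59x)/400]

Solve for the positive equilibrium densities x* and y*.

x* ≈ 229, y* ≈ 265

Setting both brackets to zero gives the nullclines x + 0.72y = 420 and 0.59x + y = 400.
Substituting y = 400 - 0.59x into the first: x(1 - 0.72·0.59) = 420 - 0.72·400.
So x* = 132/0.575 = 229, and then y* = 400 - 0.59·229 = 265.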